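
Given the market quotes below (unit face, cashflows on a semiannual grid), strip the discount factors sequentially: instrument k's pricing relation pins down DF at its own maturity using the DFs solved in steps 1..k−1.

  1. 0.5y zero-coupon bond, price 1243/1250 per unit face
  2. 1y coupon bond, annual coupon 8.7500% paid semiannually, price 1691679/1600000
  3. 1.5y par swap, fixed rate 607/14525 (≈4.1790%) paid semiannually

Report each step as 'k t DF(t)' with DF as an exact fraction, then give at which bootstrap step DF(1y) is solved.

1 1/2 1243/1250
2 1 9713/10000
3 3/2 9393/10000
DF(1y) is solved at step 2

step 1 [0.5y] zero: DF = P = 1243/1250 ≈ 0.994400
step 2 [1y] bond c/2=7/160: DF=(1691679/1600000 − 7/160·(0.994400))/(1+7/160) = 9713/10000 ≈ 0.971300
step 3 [1.5y] swap r/2=607/29050: DF=(1 − 607/29050·(0.994400+0.971300))/(1+607/29050) = 9393/10000 ≈ 0.939300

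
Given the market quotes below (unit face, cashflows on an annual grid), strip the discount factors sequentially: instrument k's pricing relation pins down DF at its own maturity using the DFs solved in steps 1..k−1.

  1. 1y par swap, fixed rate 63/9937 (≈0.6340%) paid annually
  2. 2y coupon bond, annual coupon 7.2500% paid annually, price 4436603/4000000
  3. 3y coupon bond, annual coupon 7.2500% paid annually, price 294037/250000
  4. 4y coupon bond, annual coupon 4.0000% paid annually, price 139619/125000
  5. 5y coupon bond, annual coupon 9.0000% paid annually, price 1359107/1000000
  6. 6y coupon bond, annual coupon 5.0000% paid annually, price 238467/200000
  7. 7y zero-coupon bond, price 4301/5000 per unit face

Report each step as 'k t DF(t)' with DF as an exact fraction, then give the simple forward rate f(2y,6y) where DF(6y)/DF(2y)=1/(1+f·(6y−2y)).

step 1 [1y] swap r/1=63/9937: DF=(1 − 63/9937·(0))/(1+63/9937) = 9937/10000 ≈ 0.993700
step 2 [2y] bond c/1=29/400: DF=(4436603/4000000 − 29/400·(0.993700))/(1+29/400) = 967/1000 ≈ 0.967000
step 3 [3y] bond c/1=29/400: DF=(294037/250000 − 29/400·(0.993700+0.967000))/(1+29/400) = 9641/10000 ≈ 0.964100
step 4 [4y] bond c/1=1/25: DF=(139619/125000 − 1/25·(0.993700+0.967000+0.964100))/(1+1/25) = 1923/2000 ≈ 0.961500
step 5 [5y] bond c/1=9/100: DF=(1359107/1000000 − 9/100·(0.993700+0.967000+0.964100+0.961500))/(1+9/100) = 463/500 ≈ 0.926000
step 6 [6y] bond c/1=1/20: DF=(238467/200000 − 1/20·(0.993700+0.967000+0.964100+0.961500+0.926000))/(1+1/20) = 1133/1250 ≈ 0.906400
step 7 [7y] zero: DF = P = 4301/5000 ≈ 0.860200

1 1 9937/10000
2 2 967/1000
3 3 9641/10000
4 4 1923/2000
5 5 463/500
6 6 1133/1250
7 7 4301/5000
f(2y,6y) = ((967/1000)/(1133/1250) − 1)/(4) = 303/18128 ≈ 1.6714%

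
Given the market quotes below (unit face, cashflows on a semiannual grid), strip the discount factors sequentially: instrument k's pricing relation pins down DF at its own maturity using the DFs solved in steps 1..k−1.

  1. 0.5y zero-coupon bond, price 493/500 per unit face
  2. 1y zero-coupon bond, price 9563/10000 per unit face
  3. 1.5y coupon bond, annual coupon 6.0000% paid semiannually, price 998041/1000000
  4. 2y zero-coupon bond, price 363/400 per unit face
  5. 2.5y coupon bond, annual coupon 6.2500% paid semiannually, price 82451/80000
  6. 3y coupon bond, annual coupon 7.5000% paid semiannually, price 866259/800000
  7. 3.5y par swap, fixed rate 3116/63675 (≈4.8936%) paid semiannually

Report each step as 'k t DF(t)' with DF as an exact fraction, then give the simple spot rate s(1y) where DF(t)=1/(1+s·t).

1 1/2 493/500
2 1 9563/10000
3 3/2 2281/2500
4 2 363/400
5 5/2 4427/5000
6 3 8757/10000
7 7/2 4221/5000
s(1y) = (1/(9563/10000) − 1)/(1) = 437/9563 ≈ 4.5697%

step 1 [0.5y] zero: DF = P = 493/500 ≈ 0.986000
step 2 [1y] zero: DF = P = 9563/10000 ≈ 0.956300
step 3 [1.5y] bond c/2=3/100: DF=(998041/1000000 − 3/100·(0.986000+0.956300))/(1+3/100) = 2281/2500 ≈ 0.912400
step 4 [2y] zero: DF = P = 363/400 ≈ 0.907500
step 5 [2.5y] bond c/2=1/32: DF=(82451/80000 − 1/32·(0.986000+0.956300+0.912400+0.907500))/(1+1/32) = 4427/5000 ≈ 0.885400
step 6 [3y] bond c/2=3/80: DF=(866259/800000 − 3/80·(0.986000+0.956300+0.912400+0.907500+0.885400))/(1+3/80) = 8757/10000 ≈ 0.875700
step 7 [3.5y] swap r/2=1558/63675: DF=(1 − 1558/63675·(0.986000+0.956300+0.912400+0.907500+0.885400+0.875700))/(1+1558/63675) = 4221/5000 ≈ 0.844200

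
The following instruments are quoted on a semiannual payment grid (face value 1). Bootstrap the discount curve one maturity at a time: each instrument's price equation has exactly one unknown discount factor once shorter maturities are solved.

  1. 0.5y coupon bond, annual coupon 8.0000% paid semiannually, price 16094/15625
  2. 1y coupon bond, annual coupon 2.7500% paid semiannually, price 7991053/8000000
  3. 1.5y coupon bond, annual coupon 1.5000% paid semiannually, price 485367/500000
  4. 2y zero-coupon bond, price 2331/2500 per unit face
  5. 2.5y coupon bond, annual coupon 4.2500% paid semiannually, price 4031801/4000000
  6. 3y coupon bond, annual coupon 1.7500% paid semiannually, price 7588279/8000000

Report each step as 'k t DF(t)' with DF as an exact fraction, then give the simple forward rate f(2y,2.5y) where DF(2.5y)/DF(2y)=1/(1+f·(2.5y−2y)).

1 1/2 619/625
2 1 9719/10000
3 3/2 9489/10000
4 2 2331/2500
5 5/2 907/1000
6 3 8991/10000
f(2y,2.5y) = ((2331/2500)/(907/1000) − 1)/(1/2) = 254/4535 ≈ 5.6009%

step 1 [0.5y] bond c/2=1/25: DF=(16094/15625 − 1/25·(0))/(1+1/25) = 619/625 ≈ 0.990400
step 2 [1y] bond c/2=11/800: DF=(7991053/8000000 − 11/800·(0.990400))/(1+11/800) = 9719/10000 ≈ 0.971900
step 3 [1.5y] bond c/2=3/400: DF=(485367/500000 − 3/400·(0.990400+0.971900))/(1+3/400) = 9489/10000 ≈ 0.948900
step 4 [2y] zero: DF = P = 2331/2500 ≈ 0.932400
step 5 [2.5y] bond c/2=17/800: DF=(4031801/4000000 − 17/800·(0.990400+0.971900+0.948900+0.932400))/(1+17/800) = 907/1000 ≈ 0.907000
step 6 [3y] bond c/2=7/800: DF=(7588279/8000000 − 7/800·(0.990400+0.971900+0.948900+0.932400+0.907000))/(1+7/800) = 8991/10000 ≈ 0.899100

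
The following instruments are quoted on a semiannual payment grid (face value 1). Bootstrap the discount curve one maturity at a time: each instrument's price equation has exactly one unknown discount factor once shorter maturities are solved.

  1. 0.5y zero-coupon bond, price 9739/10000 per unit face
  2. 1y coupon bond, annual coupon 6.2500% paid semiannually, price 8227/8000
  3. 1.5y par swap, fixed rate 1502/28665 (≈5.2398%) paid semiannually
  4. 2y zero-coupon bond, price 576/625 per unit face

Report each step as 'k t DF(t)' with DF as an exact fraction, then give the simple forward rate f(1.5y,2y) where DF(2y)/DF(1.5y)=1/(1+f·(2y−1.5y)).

step 1 [0.5y] zero: DF = P = 9739/10000 ≈ 0.973900
step 2 [1y] bond c/2=1/32: DF=(8227/8000 − 1/32·(0.973900))/(1+1/32) = 9677/10000 ≈ 0.967700
step 3 [1.5y] swap r/2=751/28665: DF=(1 − 751/28665·(0.973900+0.967700))/(1+751/28665) = 9249/10000 ≈ 0.924900
step 4 [2y] zero: DF = P = 576/625 ≈ 0.921600

1 1/2 9739/10000
2 1 9677/10000
3 3/2 9249/10000
4 2 576/625
f(1.5y,2y) = ((9249/10000)/(576/625) − 1)/(1/2) = 11/1536 ≈ 0.7161%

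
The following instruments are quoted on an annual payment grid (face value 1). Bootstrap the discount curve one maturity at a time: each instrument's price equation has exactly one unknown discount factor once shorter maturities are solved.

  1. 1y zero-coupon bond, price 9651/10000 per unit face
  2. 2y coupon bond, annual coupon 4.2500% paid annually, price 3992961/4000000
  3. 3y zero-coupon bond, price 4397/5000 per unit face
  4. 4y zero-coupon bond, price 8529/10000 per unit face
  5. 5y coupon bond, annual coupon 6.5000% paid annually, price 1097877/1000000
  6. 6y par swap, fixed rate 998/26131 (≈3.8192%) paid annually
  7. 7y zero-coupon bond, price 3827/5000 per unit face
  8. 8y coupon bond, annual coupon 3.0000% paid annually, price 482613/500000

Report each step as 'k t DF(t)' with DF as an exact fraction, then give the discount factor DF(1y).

1 1 9651/10000
2 2 4591/5000
3 3 4397/5000
4 4 8529/10000
5 5 4051/5000
6 6 2001/2500
7 7 3827/5000
8 8 3813/5000
DF(1y) = 9651/10000 ≈ 0.965100

step 1 [1y] zero: DF = P = 9651/10000 ≈ 0.965100
step 2 [2y] bond c/1=17/400: DF=(3992961/4000000 − 17/400·(0.965100))/(1+17/400) = 4591/5000 ≈ 0.918200
step 3 [3y] zero: DF = P = 4397/5000 ≈ 0.879400
step 4 [4y] zero: DF = P = 8529/10000 ≈ 0.852900
step 5 [5y] bond c/1=13/200: DF=(1097877/1000000 − 13/200·(0.965100+0.918200+0.879400+0.852900))/(1+13/200) = 4051/5000 ≈ 0.810200
step 6 [6y] swap r/1=998/26131: DF=(1 − 998/26131·(0.965100+0.918200+0.879400+0.852900+0.810200))/(1+998/26131) = 2001/2500 ≈ 0.800400
step 7 [7y] zero: DF = P = 3827/5000 ≈ 0.765400
step 8 [8y] bond c/1=3/100: DF=(482613/500000 − 3/100·(0.965100+0.918200+0.879400+0.852900+0.810200+0.800400+0.765400))/(1+3/100) = 3813/5000 ≈ 0.762600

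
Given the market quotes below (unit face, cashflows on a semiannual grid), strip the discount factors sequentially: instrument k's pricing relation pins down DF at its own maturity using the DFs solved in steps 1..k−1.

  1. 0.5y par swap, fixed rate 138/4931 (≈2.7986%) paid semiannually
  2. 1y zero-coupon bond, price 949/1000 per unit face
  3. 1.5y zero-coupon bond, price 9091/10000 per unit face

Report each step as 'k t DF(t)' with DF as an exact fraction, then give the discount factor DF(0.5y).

step 1 [0.5y] swap r/2=69/4931: DF=(1 − 69/4931·(0))/(1+69/4931) = 4931/5000 ≈ 0.986200
step 2 [1y] zero: DF = P = 949/1000 ≈ 0.949000
step 3 [1.5y] zero: DF = P = 9091/10000 ≈ 0.909100

1 1/2 4931/5000
2 1 949/1000
3 3/2 9091/10000
DF(0.5y) = 4931/5000 ≈ 0.986200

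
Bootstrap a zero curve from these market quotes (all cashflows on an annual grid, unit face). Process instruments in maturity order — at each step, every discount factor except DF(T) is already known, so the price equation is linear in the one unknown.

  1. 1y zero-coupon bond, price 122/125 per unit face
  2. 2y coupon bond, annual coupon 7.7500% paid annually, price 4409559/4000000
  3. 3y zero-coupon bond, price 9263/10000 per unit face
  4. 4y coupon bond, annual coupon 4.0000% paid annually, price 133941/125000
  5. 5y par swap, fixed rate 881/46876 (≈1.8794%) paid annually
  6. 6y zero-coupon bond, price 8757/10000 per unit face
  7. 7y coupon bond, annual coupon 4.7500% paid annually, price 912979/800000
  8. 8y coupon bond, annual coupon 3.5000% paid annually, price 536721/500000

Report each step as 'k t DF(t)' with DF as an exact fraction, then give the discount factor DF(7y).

1 1 122/125
2 2 9529/10000
3 3 9263/10000
4 4 1841/2000
5 5 9119/10000
6 6 8757/10000
7 7 2093/2500
8 8 8207/10000
DF(7y) = 2093/2500 ≈ 0.837200

step 1 [1y] zero: DF = P = 122/125 ≈ 0.976000
step 2 [2y] bond c/1=31/400: DF=(4409559/4000000 − 31/400·(0.976000))/(1+31/400) = 9529/10000 ≈ 0.952900
step 3 [3y] zero: DF = P = 9263/10000 ≈ 0.926300
step 4 [4y] bond c/1=1/25: DF=(133941/125000 − 1/25·(0.976000+0.952900+0.926300))/(1+1/25) = 1841/2000 ≈ 0.920500
step 5 [5y] swap r/1=881/46876: DF=(1 − 881/46876·(0.976000+0.952900+0.926300+0.920500))/(1+881/46876) = 9119/10000 ≈ 0.911900
step 6 [6y] zero: DF = P = 8757/10000 ≈ 0.875700
step 7 [7y] bond c/1=19/400: DF=(912979/800000 − 19/400·(0.976000+0.952900+0.926300+0.920500+0.911900+0.875700))/(1+19/400) = 2093/2500 ≈ 0.837200
step 8 [8y] bond c/1=7/200: DF=(536721/500000 − 7/200·(0.976000+0.952900+0.926300+0.920500+0.911900+0.875700+0.837200))/(1+7/200) = 8207/10000 ≈ 0.820700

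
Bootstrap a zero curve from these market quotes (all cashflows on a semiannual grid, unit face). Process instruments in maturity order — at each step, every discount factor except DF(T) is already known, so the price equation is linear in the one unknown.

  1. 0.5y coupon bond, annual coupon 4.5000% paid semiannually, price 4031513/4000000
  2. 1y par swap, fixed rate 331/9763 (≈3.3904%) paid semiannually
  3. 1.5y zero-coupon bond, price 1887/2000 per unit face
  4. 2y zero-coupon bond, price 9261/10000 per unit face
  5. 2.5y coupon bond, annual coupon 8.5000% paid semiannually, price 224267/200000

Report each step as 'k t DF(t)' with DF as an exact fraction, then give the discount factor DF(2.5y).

step 1 [0.5y] bond c/2=9/400: DF=(4031513/4000000 − 9/400·(0))/(1+9/400) = 9857/10000 ≈ 0.985700
step 2 [1y] swap r/2=331/19526: DF=(1 − 331/19526·(0.985700))/(1+331/19526) = 9669/10000 ≈ 0.966900
step 3 [1.5y] zero: DF = P = 1887/2000 ≈ 0.943500
step 4 [2y] zero: DF = P = 9261/10000 ≈ 0.926100
step 5 [2.5y] bond c/2=17/400: DF=(224267/200000 − 17/400·(0.985700+0.966900+0.943500+0.926100))/(1+17/400) = 4599/5000 ≈ 0.919800

1 1/2 9857/10000
2 1 9669/10000
3 3/2 1887/2000
4 2 9261/10000
5 5/2 4599/5000
DF(2.5y) = 4599/5000 ≈ 0.919800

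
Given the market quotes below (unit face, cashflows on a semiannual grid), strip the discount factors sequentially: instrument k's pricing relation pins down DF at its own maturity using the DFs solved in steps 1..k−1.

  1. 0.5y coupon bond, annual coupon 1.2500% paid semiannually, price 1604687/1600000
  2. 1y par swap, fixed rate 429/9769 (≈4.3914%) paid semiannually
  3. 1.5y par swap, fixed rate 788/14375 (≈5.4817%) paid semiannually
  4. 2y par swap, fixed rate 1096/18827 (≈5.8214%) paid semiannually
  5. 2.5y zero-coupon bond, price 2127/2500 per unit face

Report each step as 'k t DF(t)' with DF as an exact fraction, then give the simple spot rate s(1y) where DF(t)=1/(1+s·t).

1 1/2 9967/10000
2 1 9571/10000
3 3/2 2303/2500
4 2 1113/1250
5 5/2 2127/2500
s(1y) = (1/(9571/10000) − 1)/(1) = 429/9571 ≈ 4.4823%

step 1 [0.5y] bond c/2=1/160: DF=(1604687/1600000 − 1/160·(0))/(1+1/160) = 9967/10000 ≈ 0.996700
step 2 [1y] swap r/2=429/19538: DF=(1 − 429/19538·(0.996700))/(1+429/19538) = 9571/10000 ≈ 0.957100
step 3 [1.5y] swap r/2=394/14375: DF=(1 − 394/14375·(0.996700+0.957100))/(1+394/14375) = 2303/2500 ≈ 0.921200
step 4 [2y] swap r/2=548/18827: DF=(1 − 548/18827·(0.996700+0.957100+0.921200))/(1+548/18827) = 1113/1250 ≈ 0.890400
step 5 [2.5y] zero: DF = P = 2127/2500 ≈ 0.850800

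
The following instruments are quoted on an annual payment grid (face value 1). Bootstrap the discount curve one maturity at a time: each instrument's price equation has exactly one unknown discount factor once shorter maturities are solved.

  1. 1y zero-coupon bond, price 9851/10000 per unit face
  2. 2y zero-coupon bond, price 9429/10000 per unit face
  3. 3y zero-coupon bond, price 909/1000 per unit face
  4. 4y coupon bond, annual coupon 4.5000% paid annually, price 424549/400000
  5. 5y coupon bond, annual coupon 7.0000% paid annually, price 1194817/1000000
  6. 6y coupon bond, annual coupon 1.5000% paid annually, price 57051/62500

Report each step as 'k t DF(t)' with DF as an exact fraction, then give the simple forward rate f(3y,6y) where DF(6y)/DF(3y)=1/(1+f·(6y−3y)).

step 1 [1y] zero: DF = P = 9851/10000 ≈ 0.985100
step 2 [2y] zero: DF = P = 9429/10000 ≈ 0.942900
step 3 [3y] zero: DF = P = 909/1000 ≈ 0.909000
step 4 [4y] bond c/1=9/200: DF=(424549/400000 − 9/200·(0.985100+0.942900+0.909000))/(1+9/200) = 1787/2000 ≈ 0.893500
step 5 [5y] bond c/1=7/100: DF=(1194817/1000000 − 7/100·(0.985100+0.942900+0.909000+0.893500))/(1+7/100) = 4363/5000 ≈ 0.872600
step 6 [6y] bond c/1=3/200: DF=(57051/62500 − 3/200·(0.985100+0.942900+0.909000+0.893500+0.872600))/(1+3/200) = 8313/10000 ≈ 0.831300

1 1 9851/10000
2 2 9429/10000
3 3 909/1000
4 4 1787/2000
5 5 4363/5000
6 6 8313/10000
f(3y,6y) = ((909/1000)/(8313/10000) − 1)/(3) = 259/8313 ≈ 3.1156%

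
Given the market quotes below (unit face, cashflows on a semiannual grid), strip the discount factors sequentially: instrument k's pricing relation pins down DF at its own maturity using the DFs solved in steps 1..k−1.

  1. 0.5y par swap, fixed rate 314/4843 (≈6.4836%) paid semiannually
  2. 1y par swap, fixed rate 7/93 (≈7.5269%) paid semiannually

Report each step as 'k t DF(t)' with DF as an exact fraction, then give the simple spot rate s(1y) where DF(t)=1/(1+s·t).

step 1 [0.5y] swap r/2=157/4843: DF=(1 − 157/4843·(0))/(1+157/4843) = 4843/5000 ≈ 0.968600
step 2 [1y] swap r/2=7/186: DF=(1 − 7/186·(0.968600))/(1+7/186) = 4643/5000 ≈ 0.928600

1 1/2 4843/5000
2 1 4643/5000
s(1y) = (1/(4643/5000) − 1)/(1) = 357/4643 ≈ 7.6890%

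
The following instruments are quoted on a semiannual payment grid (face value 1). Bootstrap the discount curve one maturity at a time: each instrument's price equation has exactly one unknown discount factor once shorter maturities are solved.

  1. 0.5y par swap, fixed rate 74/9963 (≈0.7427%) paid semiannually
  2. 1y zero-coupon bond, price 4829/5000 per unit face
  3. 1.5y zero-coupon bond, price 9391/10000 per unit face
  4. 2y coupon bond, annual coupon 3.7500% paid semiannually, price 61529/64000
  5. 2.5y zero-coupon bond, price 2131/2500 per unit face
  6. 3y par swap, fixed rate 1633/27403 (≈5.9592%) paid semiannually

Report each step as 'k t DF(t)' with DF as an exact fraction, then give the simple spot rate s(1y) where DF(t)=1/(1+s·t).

step 1 [0.5y] swap r/2=37/9963: DF=(1 − 37/9963·(0))/(1+37/9963) = 9963/10000 ≈ 0.996300
step 2 [1y] zero: DF = P = 4829/5000 ≈ 0.965800
step 3 [1.5y] zero: DF = P = 9391/10000 ≈ 0.939100
step 4 [2y] bond c/2=3/160: DF=(61529/64000 − 3/160·(0.996300+0.965800+0.939100))/(1+3/160) = 8903/10000 ≈ 0.890300
step 5 [2.5y] zero: DF = P = 2131/2500 ≈ 0.852400
step 6 [3y] swap r/2=1633/54806: DF=(1 − 1633/54806·(0.996300+0.965800+0.939100+0.890300+0.852400))/(1+1633/54806) = 8367/10000 ≈ 0.836700

1 1/2 9963/10000
2 1 4829/5000
3 3/2 9391/10000
4 2 8903/10000
5 5/2 2131/2500
6 3 8367/10000
s(1y) = (1/(4829/5000) − 1)/(1) = 171/4829 ≈ 3.5411%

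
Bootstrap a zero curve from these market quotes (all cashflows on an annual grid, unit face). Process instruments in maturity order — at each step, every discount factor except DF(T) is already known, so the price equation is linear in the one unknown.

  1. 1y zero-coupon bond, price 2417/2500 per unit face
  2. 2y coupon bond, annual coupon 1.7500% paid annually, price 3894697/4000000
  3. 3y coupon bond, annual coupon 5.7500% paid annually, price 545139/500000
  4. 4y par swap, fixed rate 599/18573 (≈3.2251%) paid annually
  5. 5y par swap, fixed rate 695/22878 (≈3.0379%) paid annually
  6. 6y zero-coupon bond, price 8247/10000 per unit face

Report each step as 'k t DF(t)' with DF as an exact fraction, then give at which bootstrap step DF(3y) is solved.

step 1 [1y] zero: DF = P = 2417/2500 ≈ 0.966800
step 2 [2y] bond c/1=7/400: DF=(3894697/4000000 − 7/400·(0.966800))/(1+7/400) = 9403/10000 ≈ 0.940300
step 3 [3y] bond c/1=23/400: DF=(545139/500000 − 23/400·(0.966800+0.940300))/(1+23/400) = 9273/10000 ≈ 0.927300
step 4 [4y] swap r/1=599/18573: DF=(1 − 599/18573·(0.966800+0.940300+0.927300))/(1+599/18573) = 4401/5000 ≈ 0.880200
step 5 [5y] swap r/1=695/22878: DF=(1 − 695/22878·(0.966800+0.940300+0.927300+0.880200))/(1+695/22878) = 861/1000 ≈ 0.861000
step 6 [6y] zero: DF = P = 8247/10000 ≈ 0.824700

1 1 2417/2500
2 2 9403/10000
3 3 9273/10000
4 4 4401/5000
5 5 861/1000
6 6 8247/10000
DF(3y) is solved at step 3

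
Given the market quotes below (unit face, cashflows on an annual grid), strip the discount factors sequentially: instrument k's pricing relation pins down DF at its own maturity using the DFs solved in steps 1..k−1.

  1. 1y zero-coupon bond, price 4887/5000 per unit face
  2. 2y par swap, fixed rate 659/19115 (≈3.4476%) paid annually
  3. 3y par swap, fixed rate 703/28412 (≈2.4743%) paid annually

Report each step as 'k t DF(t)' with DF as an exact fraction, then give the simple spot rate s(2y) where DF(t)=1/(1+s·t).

1 1 4887/5000
2 2 9341/10000
3 3 9297/10000
s(2y) = (1/(9341/10000) − 1)/(2) = 659/18682 ≈ 3.5275%

step 1 [1y] zero: DF = P = 4887/5000 ≈ 0.977400
step 2 [2y] swap r/1=659/19115: DF=(1 − 659/19115·(0.977400))/(1+659/19115) = 9341/10000 ≈ 0.934100
step 3 [3y] swap r/1=703/28412: DF=(1 − 703/28412·(0.977400+0.934100))/(1+703/28412) = 9297/10000 ≈ 0.929700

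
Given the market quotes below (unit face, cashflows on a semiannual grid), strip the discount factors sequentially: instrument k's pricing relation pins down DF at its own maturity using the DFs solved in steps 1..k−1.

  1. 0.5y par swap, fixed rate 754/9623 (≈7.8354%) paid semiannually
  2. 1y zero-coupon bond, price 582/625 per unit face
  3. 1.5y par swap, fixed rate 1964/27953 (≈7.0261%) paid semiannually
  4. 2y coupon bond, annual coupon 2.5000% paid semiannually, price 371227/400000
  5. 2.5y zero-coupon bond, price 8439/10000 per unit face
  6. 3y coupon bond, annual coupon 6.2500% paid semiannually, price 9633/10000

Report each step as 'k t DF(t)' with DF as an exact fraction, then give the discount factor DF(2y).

step 1 [0.5y] swap r/2=377/9623: DF=(1 − 377/9623·(0))/(1+377/9623) = 9623/10000 ≈ 0.962300
step 2 [1y] zero: DF = P = 582/625 ≈ 0.931200
step 3 [1.5y] swap r/2=982/27953: DF=(1 − 982/27953·(0.962300+0.931200))/(1+982/27953) = 4509/5000 ≈ 0.901800
step 4 [2y] bond c/2=1/80: DF=(371227/400000 − 1/80·(0.962300+0.931200+0.901800))/(1+1/80) = 8821/10000 ≈ 0.882100
step 5 [2.5y] zero: DF = P = 8439/10000 ≈ 0.843900
step 6 [3y] bond c/2=1/32: DF=(9633/10000 − 1/32·(0.962300+0.931200+0.901800+0.882100+0.843900))/(1+1/32) = 7971/10000 ≈ 0.797100

1 1/2 9623/10000
2 1 582/625
3 3/2 4509/5000
4 2 8821/10000
5 5/2 8439/10000
6 3 7971/10000
DF(2y) = 8821/10000 ≈ 0.882100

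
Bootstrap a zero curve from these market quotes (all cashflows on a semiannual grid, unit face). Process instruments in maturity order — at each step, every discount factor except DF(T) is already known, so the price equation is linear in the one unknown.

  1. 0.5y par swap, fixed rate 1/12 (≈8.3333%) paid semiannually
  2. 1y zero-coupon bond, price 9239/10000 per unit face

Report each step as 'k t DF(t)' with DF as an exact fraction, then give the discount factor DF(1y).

1 1/2 24/25
2 1 9239/10000
DF(1y) = 9239/10000 ≈ 0.923900

step 1 [0.5y] swap r/2=1/24: DF=(1 − 1/24·(0))/(1+1/24) = 24/25 ≈ 0.960000
step 2 [1y] zero: DF = P = 9239/10000 ≈ 0.923900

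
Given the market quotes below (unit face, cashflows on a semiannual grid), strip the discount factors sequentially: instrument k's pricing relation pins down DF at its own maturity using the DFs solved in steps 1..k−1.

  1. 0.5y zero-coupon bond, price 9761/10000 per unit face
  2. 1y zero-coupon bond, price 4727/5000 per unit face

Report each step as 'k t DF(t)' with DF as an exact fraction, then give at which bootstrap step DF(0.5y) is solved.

1 1/2 9761/10000
2 1 4727/5000
DF(0.5y) is solved at step 1

step 1 [0.5y] zero: DF = P = 9761/10000 ≈ 0.976100
step 2 [1y] zero: DF = P = 4727/5000 ≈ 0.945400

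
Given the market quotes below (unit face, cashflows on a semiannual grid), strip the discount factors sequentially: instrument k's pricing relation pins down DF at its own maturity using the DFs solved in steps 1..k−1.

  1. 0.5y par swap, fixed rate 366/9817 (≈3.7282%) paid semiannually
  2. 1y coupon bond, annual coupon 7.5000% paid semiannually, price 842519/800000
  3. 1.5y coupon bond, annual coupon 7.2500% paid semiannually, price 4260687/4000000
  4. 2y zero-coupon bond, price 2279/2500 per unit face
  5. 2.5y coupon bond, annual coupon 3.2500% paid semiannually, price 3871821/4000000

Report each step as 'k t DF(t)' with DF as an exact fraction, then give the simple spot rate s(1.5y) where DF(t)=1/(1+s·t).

1 1/2 9817/10000
2 1 2449/2500
3 3/2 9593/10000
4 2 2279/2500
5 5/2 557/625
s(1.5y) = (1/(9593/10000) − 1)/(3/2) = 814/28779 ≈ 2.8285%

step 1 [0.5y] swap r/2=183/9817: DF=(1 − 183/9817·(0))/(1+183/9817) = 9817/10000 ≈ 0.981700
step 2 [1y] bond c/2=3/80: DF=(842519/800000 − 3/80·(0.981700))/(1+3/80) = 2449/2500 ≈ 0.979600
step 3 [1.5y] bond c/2=29/800: DF=(4260687/4000000 − 29/800·(0.981700+0.979600))/(1+29/800) = 9593/10000 ≈ 0.959300
step 4 [2y] zero: DF = P = 2279/2500 ≈ 0.911600
step 5 [2.5y] bond c/2=13/800: DF=(3871821/4000000 − 13/800·(0.981700+0.979600+0.959300+0.911600))/(1+13/800) = 557/625 ≈ 0.891200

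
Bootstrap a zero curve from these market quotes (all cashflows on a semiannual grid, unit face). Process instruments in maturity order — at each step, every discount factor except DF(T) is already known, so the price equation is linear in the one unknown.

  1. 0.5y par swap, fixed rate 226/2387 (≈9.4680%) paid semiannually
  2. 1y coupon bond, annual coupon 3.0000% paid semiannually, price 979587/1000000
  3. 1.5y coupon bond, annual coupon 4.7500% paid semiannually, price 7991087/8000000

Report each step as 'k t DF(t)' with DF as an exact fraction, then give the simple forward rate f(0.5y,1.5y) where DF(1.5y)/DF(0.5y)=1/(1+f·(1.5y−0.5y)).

step 1 [0.5y] swap r/2=113/2387: DF=(1 − 113/2387·(0))/(1+113/2387) = 2387/2500 ≈ 0.954800
step 2 [1y] bond c/2=3/200: DF=(979587/1000000 − 3/200·(0.954800))/(1+3/200) = 951/1000 ≈ 0.951000
step 3 [1.5y] bond c/2=19/800: DF=(7991087/8000000 − 19/800·(0.954800+0.951000))/(1+19/800) = 1863/2000 ≈ 0.931500

1 1/2 2387/2500
2 1 951/1000
3 3/2 1863/2000
f(0.5y,1.5y) = ((2387/2500)/(1863/2000) − 1)/(1) = 233/9315 ≈ 2.5013%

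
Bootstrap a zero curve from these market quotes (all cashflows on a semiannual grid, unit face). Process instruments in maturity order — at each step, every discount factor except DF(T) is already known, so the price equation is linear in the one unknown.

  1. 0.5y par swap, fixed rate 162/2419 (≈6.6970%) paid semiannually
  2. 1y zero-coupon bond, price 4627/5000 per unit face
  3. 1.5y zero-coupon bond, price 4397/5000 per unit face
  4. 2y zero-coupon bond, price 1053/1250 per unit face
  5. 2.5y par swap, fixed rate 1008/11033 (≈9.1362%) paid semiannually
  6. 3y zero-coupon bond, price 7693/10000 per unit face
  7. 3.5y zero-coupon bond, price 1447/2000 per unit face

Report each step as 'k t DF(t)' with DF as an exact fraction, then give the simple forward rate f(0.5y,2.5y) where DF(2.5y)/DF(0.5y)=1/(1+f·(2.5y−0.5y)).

step 1 [0.5y] swap r/2=81/2419: DF=(1 − 81/2419·(0))/(1+81/2419) = 2419/2500 ≈ 0.967600
step 2 [1y] zero: DF = P = 4627/5000 ≈ 0.925400
step 3 [1.5y] zero: DF = P = 4397/5000 ≈ 0.879400
step 4 [2y] zero: DF = P = 1053/1250 ≈ 0.842400
step 5 [2.5y] swap r/2=504/11033: DF=(1 − 504/11033·(0.967600+0.925400+0.879400+0.842400))/(1+504/11033) = 499/625 ≈ 0.798400
step 6 [3y] zero: DF = P = 7693/10000 ≈ 0.769300
step 7 [3.5y] zero: DF = P = 1447/2000 ≈ 0.723500

1 1/2 2419/2500
2 1 4627/5000
3 3/2 4397/5000
4 2 1053/1250
5 5/2 499/625
6 3 7693/10000
7 7/2 1447/2000
f(0.5y,2.5y) = ((2419/2500)/(499/625) − 1)/(2) = 423/3992 ≈ 10.5962%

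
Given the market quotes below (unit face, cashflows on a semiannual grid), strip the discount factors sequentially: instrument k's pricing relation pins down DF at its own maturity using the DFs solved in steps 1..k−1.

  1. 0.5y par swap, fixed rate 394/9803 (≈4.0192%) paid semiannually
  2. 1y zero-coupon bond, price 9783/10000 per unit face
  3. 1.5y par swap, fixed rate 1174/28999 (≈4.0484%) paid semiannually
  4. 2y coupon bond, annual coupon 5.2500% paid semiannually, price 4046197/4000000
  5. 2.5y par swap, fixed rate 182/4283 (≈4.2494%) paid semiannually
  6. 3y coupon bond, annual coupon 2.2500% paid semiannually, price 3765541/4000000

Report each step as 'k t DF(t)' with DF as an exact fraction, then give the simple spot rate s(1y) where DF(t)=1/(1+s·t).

step 1 [0.5y] swap r/2=197/9803: DF=(1 − 197/9803·(0))/(1+197/9803) = 9803/10000 ≈ 0.980300
step 2 [1y] zero: DF = P = 9783/10000 ≈ 0.978300
step 3 [1.5y] swap r/2=587/28999: DF=(1 − 587/28999·(0.980300+0.978300))/(1+587/28999) = 9413/10000 ≈ 0.941300
step 4 [2y] bond c/2=21/800: DF=(4046197/4000000 − 21/800·(0.980300+0.978300+0.941300))/(1+21/800) = 1823/2000 ≈ 0.911500
step 5 [2.5y] swap r/2=91/4283: DF=(1 − 91/4283·(0.980300+0.978300+0.941300+0.911500))/(1+91/4283) = 8999/10000 ≈ 0.899900
step 6 [3y] bond c/2=9/800: DF=(3765541/4000000 − 9/800·(0.980300+0.978300+0.941300+0.911500+0.899900))/(1+9/800) = 1757/2000 ≈ 0.878500

1 1/2 9803/10000
2 1 9783/10000
3 3/2 9413/10000
4 2 1823/2000
5 5/2 8999/10000
6 3 1757/2000
s(1y) = (1/(9783/10000) − 1)/(1) = 217/9783 ≈ 2.2181%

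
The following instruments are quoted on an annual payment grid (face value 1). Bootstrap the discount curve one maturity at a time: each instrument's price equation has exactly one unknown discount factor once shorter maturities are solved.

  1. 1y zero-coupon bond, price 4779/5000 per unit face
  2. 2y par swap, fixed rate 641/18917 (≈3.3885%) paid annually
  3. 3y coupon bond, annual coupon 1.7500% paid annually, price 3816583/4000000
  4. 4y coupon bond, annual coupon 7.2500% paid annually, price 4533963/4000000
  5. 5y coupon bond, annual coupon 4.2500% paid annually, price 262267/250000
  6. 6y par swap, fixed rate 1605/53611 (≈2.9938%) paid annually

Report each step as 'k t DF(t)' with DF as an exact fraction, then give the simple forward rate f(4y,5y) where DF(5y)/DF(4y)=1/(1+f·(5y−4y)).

1 1 4779/5000
2 2 9359/10000
3 3 2263/2500
4 4 4339/5000
5 5 8569/10000
6 6 1679/2000
f(4y,5y) = ((4339/5000)/(8569/10000) − 1)/(1) = 109/8569 ≈ 1.2720%

step 1 [1y] zero: DF = P = 4779/5000 ≈ 0.955800
step 2 [2y] swap r/1=641/18917: DF=(1 − 641/18917·(0.955800))/(1+641/18917) = 9359/10000 ≈ 0.935900
step 3 [3y] bond c/1=7/400: DF=(3816583/4000000 − 7/400·(0.955800+0.935900))/(1+7/400) = 2263/2500 ≈ 0.905200
step 4 [4y] bond c/1=29/400: DF=(4533963/4000000 − 29/400·(0.955800+0.935900+0.905200))/(1+29/400) = 4339/5000 ≈ 0.867800
step 5 [5y] bond c/1=17/400: DF=(262267/250000 − 17/400·(0.955800+0.935900+0.905200+0.867800))/(1+17/400) = 8569/10000 ≈ 0.856900
step 6 [6y] swap r/1=1605/53611: DF=(1 − 1605/53611·(0.955800+0.935900+0.905200+0.867800+0.856900))/(1+1605/53611) = 1679/2000 ≈ 0.839500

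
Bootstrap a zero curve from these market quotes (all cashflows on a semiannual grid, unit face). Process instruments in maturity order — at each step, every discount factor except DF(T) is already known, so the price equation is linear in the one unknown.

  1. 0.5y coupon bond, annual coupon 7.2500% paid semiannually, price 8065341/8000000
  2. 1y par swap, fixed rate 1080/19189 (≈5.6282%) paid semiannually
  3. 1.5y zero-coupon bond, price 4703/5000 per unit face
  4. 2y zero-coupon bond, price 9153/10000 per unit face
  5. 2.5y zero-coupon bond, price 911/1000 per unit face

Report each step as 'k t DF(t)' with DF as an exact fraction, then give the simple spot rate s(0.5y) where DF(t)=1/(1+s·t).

step 1 [0.5y] bond c/2=29/800: DF=(8065341/8000000 − 29/800·(0))/(1+29/800) = 9729/10000 ≈ 0.972900
step 2 [1y] swap r/2=540/19189: DF=(1 − 540/19189·(0.972900))/(1+540/19189) = 473/500 ≈ 0.946000
step 3 [1.5y] zero: DF = P = 4703/5000 ≈ 0.940600
step 4 [2y] zero: DF = P = 9153/10000 ≈ 0.915300
step 5 [2.5y] zero: DF = P = 911/1000 ≈ 0.911000

1 1/2 9729/10000
2 1 473/500
3 3/2 4703/5000
4 2 9153/10000
5 5/2 911/1000
s(0.5y) = (1/(9729/10000) − 1)/(1/2) = 542/9729 ≈ 5.5710%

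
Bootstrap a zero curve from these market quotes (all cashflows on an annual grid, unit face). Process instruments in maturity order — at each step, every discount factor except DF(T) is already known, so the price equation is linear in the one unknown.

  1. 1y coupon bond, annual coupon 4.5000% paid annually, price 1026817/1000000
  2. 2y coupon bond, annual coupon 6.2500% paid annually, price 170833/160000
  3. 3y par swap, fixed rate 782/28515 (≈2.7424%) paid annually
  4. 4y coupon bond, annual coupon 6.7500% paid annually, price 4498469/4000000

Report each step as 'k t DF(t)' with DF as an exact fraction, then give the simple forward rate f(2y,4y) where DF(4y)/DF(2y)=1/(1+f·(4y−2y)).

1 1 4913/5000
2 2 9471/10000
3 3 4609/5000
4 4 2183/2500
f(2y,4y) = ((9471/10000)/(2183/2500) − 1)/(2) = 739/17464 ≈ 4.2316%

step 1 [1y] bond c/1=9/200: DF=(1026817/1000000 − 9/200·(0))/(1+9/200) = 4913/5000 ≈ 0.982600
step 2 [2y] bond c/1=1/16: DF=(170833/160000 − 1/16·(0.982600))/(1+1/16) = 9471/10000 ≈ 0.947100
step 3 [3y] swap r/1=782/28515: DF=(1 − 782/28515·(0.982600+0.947100))/(1+782/28515) = 4609/5000 ≈ 0.921800
step 4 [4y] bond c/1=27/400: DF=(4498469/4000000 − 27/400·(0.982600+0.947100+0.921800))/(1+27/400) = 2183/2500 ≈ 0.873200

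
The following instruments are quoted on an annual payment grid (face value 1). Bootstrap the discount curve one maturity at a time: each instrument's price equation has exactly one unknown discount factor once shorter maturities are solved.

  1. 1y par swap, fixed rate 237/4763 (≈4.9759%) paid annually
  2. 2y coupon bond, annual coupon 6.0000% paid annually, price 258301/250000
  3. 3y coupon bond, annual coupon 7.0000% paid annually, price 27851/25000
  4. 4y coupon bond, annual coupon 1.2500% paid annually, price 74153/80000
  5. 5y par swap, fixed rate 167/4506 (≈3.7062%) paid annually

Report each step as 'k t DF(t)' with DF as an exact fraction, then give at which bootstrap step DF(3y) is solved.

step 1 [1y] swap r/1=237/4763: DF=(1 − 237/4763·(0))/(1+237/4763) = 4763/5000 ≈ 0.952600
step 2 [2y] bond c/1=3/50: DF=(258301/250000 − 3/50·(0.952600))/(1+3/50) = 1151/1250 ≈ 0.920800
step 3 [3y] bond c/1=7/100: DF=(27851/25000 − 7/100·(0.952600+0.920800))/(1+7/100) = 4593/5000 ≈ 0.918600
step 4 [4y] bond c/1=1/80: DF=(74153/80000 − 1/80·(0.952600+0.920800+0.918600))/(1+1/80) = 881/1000 ≈ 0.881000
step 5 [5y] swap r/1=167/4506: DF=(1 − 167/4506·(0.952600+0.920800+0.918600+0.881000))/(1+167/4506) = 833/1000 ≈ 0.833000

1 1 4763/5000
2 2 1151/1250
3 3 4593/5000
4 4 881/1000
5 5 833/1000
DF(3y) is solved at step 3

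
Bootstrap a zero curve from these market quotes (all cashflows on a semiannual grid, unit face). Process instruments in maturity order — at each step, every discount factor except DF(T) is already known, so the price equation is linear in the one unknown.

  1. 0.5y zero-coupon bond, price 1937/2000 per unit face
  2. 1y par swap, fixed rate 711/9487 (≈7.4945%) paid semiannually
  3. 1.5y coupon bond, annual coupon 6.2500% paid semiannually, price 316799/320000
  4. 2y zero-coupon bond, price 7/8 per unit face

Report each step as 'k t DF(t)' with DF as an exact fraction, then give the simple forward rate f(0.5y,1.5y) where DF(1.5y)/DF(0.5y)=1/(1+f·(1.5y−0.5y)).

1 1/2 1937/2000
2 1 9289/10000
3 3/2 361/400
4 2 7/8
f(0.5y,1.5y) = ((1937/2000)/(361/400) − 1)/(1) = 132/1805 ≈ 7.3130%

step 1 [0.5y] zero: DF = P = 1937/2000 ≈ 0.968500
step 2 [1y] swap r/2=711/18974: DF=(1 − 711/18974·(0.968500))/(1+711/18974) = 9289/10000 ≈ 0.928900
step 3 [1.5y] bond c/2=1/32: DF=(316799/320000 − 1/32·(0.968500+0.928900))/(1+1/32) = 361/400 ≈ 0.902500
step 4 [2y] zero: DF = P = 7/8 ≈ 0.875000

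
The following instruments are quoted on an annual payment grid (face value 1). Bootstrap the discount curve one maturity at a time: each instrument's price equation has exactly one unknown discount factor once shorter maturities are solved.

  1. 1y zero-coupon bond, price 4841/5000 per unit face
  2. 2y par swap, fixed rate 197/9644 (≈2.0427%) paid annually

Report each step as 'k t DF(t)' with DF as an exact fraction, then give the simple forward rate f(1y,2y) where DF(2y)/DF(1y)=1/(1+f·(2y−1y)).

1 1 4841/5000
2 2 4803/5000
f(1y,2y) = ((4841/5000)/(4803/5000) − 1)/(1) = 38/4803 ≈ 0.7912%

step 1 [1y] zero: DF = P = 4841/5000 ≈ 0.968200
step 2 [2y] swap r/1=197/9644: DF=(1 − 197/9644·(0.968200))/(1+197/9644) = 4803/5000 ≈ 0.960600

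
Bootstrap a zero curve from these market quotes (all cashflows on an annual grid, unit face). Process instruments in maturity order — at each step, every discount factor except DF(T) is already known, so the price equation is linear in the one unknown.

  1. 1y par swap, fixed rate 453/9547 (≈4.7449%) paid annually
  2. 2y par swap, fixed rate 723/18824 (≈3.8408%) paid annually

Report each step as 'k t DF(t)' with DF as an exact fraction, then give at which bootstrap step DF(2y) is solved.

step 1 [1y] swap r/1=453/9547: DF=(1 − 453/9547·(0))/(1+453/9547) = 9547/10000 ≈ 0.954700
step 2 [2y] swap r/1=723/18824: DF=(1 − 723/18824·(0.954700))/(1+723/18824) = 9277/10000 ≈ 0.927700

1 1 9547/10000
2 2 9277/10000
DF(2y) is solved at step 2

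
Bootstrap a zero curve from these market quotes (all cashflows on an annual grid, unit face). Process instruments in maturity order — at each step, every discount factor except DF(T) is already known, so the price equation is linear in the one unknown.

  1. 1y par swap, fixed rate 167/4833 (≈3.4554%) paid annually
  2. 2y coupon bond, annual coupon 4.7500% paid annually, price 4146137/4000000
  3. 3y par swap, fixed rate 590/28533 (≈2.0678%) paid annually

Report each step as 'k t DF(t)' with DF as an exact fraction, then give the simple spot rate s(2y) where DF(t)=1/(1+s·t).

step 1 [1y] swap r/1=167/4833: DF=(1 − 167/4833·(0))/(1+167/4833) = 4833/5000 ≈ 0.966600
step 2 [2y] bond c/1=19/400: DF=(4146137/4000000 − 19/400·(0.966600))/(1+19/400) = 9457/10000 ≈ 0.945700
step 3 [3y] swap r/1=590/28533: DF=(1 − 590/28533·(0.966600+0.945700))/(1+590/28533) = 941/1000 ≈ 0.941000

1 1 4833/5000
2 2 9457/10000
3 3 941/1000
s(2y) = (1/(9457/10000) − 1)/(2) = 543/18914 ≈ 2.8709%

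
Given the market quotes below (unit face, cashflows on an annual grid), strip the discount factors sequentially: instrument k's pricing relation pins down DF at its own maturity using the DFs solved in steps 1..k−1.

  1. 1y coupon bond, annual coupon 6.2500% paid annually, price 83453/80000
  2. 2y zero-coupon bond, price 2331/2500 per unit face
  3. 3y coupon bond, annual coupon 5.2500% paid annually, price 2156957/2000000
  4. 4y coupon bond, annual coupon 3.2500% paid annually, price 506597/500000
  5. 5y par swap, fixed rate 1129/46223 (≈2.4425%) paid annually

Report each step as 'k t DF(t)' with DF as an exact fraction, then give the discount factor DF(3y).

step 1 [1y] bond c/1=1/16: DF=(83453/80000 − 1/16·(0))/(1+1/16) = 4909/5000 ≈ 0.981800
step 2 [2y] zero: DF = P = 2331/2500 ≈ 0.932400
step 3 [3y] bond c/1=21/400: DF=(2156957/2000000 − 21/400·(0.981800+0.932400))/(1+21/400) = 2323/2500 ≈ 0.929200
step 4 [4y] bond c/1=13/400: DF=(506597/500000 − 13/400·(0.981800+0.932400+0.929200))/(1+13/400) = 4459/5000 ≈ 0.891800
step 5 [5y] swap r/1=1129/46223: DF=(1 − 1129/46223·(0.981800+0.932400+0.929200+0.891800))/(1+1129/46223) = 8871/10000 ≈ 0.887100

1 1 4909/5000
2 2 2331/2500
3 3 2323/2500
4 4 4459/5000
5 5 8871/10000
DF(3y) = 2323/2500 ≈ 0.929200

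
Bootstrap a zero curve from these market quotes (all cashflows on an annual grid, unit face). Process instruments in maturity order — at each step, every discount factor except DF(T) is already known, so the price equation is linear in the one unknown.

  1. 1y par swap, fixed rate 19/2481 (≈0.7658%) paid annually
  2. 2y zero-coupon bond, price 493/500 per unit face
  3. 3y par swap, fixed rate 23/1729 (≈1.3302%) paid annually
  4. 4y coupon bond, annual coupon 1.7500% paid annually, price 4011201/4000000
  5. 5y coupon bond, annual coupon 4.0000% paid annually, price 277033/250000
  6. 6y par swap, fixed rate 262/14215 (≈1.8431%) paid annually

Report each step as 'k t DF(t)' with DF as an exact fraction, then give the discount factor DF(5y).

1 1 2481/2500
2 2 493/500
3 3 9609/10000
4 4 187/200
5 5 1833/2000
6 6 1119/1250
DF(5y) = 1833/2000 ≈ 0.916500

step 1 [1y] swap r/1=19/2481: DF=(1 − 19/2481·(0))/(1+19/2481) = 2481/2500 ≈ 0.992400
step 2 [2y] zero: DF = P = 493/500 ≈ 0.986000
step 3 [3y] swap r/1=23/1729: DF=(1 − 23/1729·(0.992400+0.986000))/(1+23/1729) = 9609/10000 ≈ 0.960900
step 4 [4y] bond c/1=7/400: DF=(4011201/4000000 − 7/400·(0.992400+0.986000+0.960900))/(1+7/400) = 187/200 ≈ 0.935000
step 5 [5y] bond c/1=1/25: DF=(277033/250000 − 1/25·(0.992400+0.986000+0.960900+0.935000))/(1+1/25) = 1833/2000 ≈ 0.916500
step 6 [6y] swap r/1=262/14215: DF=(1 − 262/14215·(0.992400+0.986000+0.960900+0.935000+0.916500))/(1+262/14215) = 1119/1250 ≈ 0.895200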